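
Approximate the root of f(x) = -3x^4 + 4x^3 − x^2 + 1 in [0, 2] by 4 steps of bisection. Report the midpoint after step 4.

1.125

f(1) = 1 > 0, so the root lies in [1, 2]
f(1.5) = -2.9375 < 0, so the root lies in [1, 1.5]
f(1.25) = -0.074219 < 0, so the root lies in [1, 1.25]
f(1.125) = 0.6243 > 0, so the root lies in [1.125, 1.25]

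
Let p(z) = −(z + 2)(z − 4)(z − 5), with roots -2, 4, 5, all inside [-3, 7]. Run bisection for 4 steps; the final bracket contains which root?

-2

midpoint 2: p = -24 < 0 → [-3, 2]
midpoint -0.5: p = -37.125 < 0 → [-3, -0.5]
midpoint -1.75: p = -9.703125 < 0 → [-3, -1.75]
midpoint -2.375: p = 17.6309 > 0 → [-2.375, -1.75]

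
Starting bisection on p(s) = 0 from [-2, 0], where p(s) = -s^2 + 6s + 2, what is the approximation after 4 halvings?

p(-1) = -5 < 0, so the root lies in [-1, 0]
p(-0.5) = -1.25 < 0, so the root lies in [-0.5, 0]
p(-0.25) = 0.4375 > 0, so the root lies in [-0.5, -0.25]
p(-0.375) = -0.3906 < 0, so the root lies in [-0.375, -0.25]

-0.375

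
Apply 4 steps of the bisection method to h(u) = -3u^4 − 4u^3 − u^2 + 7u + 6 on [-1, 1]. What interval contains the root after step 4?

h(0) = 6 > 0, so the root lies in [-1, 0]
h(-0.5) = 2.5625 > 0, so the root lies in [-1, -0.5]
h(-0.75) = 0.925781 > 0, so the root lies in [-1, -0.75]
h(-0.875) = 0.0305 > 0, so the root lies in [-1, -0.875]

[-1, -0.875]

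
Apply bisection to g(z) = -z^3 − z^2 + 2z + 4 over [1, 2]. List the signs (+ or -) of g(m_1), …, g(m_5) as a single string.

m = 1.5, g(m) = 1.375 (+); new bracket [1.5, 2]
m = 1.75, g(m) = -0.921875 (−); new bracket [1.5, 1.75]
m = 1.625, g(m) = 0.318359 (+); new bracket [1.625, 1.75]
m = 1.6875, g(m) = -0.2781 (−); new bracket [1.625, 1.6875]
m = 1.65625, g(m) = 0.026 (+); new bracket [1.65625, 1.6875]

+-+-+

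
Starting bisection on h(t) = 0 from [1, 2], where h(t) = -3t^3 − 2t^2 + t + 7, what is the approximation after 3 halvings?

m = 1.5, h(m) = -6.125 (−); new bracket [1, 1.5]
m = 1.25, h(m) = -0.734375 (−); new bracket [1, 1.25]
m = 1.125, h(m) = 1.322266 (+); new bracket [1.125, 1.25]

1.125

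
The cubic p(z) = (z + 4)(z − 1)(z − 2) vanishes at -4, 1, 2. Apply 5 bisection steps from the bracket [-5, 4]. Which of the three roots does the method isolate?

-4

m = -0.5, p(m) = 13.125 (+); new bracket [-5, -0.5]
m = -2.75, p(m) = 22.265625 (+); new bracket [-5, -2.75]
m = -3.875, p(m) = 3.580078 (+); new bracket [-5, -3.875]
m = -4.4375, p(m) = -15.3142 (−); new bracket [-4.4375, -3.875]
m = -4.15625, p(m) = -4.9599 (−); new bracket [-4.15625, -3.875]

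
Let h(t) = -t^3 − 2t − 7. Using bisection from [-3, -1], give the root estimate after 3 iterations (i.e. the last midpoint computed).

-1.75

t = -2 gives h = 5, positive; keep [-2, -1]
t = -1.5 gives h = -0.625, negative; keep [-2, -1.5]
t = -1.75 gives h = 1.859375, positive; keep [-1.75, -1.5]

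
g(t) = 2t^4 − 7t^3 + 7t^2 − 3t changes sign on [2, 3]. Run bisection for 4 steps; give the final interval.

[2.1875, 2.25]

g(2.5) = 5 > 0, so the root lies in [2, 2.5]
g(2.25) = 0.210938 > 0, so the root lies in [2, 2.25]
g(2.125) = -1.153809 < 0, so the root lies in [2.125, 2.25]
g(2.1875) = -0.5437 < 0, so the root lies in [2.1875, 2.25]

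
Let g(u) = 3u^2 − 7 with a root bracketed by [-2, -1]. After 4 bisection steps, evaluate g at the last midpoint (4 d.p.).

m = -1.5, g(m) = -0.25 (−); new bracket [-2, -1.5]
m = -1.75, g(m) = 2.1875 (+); new bracket [-1.75, -1.5]
m = -1.625, g(m) = 0.921875 (+); new bracket [-1.625, -1.5]
m = -1.5625, g(m) = 0.3242 (+); new bracket [-1.5625, -1.5]

0.3242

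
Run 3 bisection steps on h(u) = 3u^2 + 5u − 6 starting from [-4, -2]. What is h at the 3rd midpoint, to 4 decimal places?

h(-3) = 6 > 0, so the root lies in [-3, -2]
h(-2.5) = 0.25 > 0, so the root lies in [-2.5, -2]
h(-2.25) = -2.0625 < 0, so the root lies in [-2.5, -2.25]

-2.0625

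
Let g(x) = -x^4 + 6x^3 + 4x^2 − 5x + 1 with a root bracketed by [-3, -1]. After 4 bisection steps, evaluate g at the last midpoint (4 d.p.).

1.5427

x = -2 gives g = -37, negative; keep [-2, -1]
x = -1.5 gives g = -7.8125, negative; keep [-1.5, -1]
x = -1.25 gives g = -0.660156, negative; keep [-1.25, -1]
x = -1.125 gives g = 1.5427, positive; keep [-1.25, -1.125]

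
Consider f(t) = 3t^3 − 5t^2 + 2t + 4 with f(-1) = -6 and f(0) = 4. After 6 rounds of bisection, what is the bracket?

midpoint -0.5: f = 1.375 > 0 → [-1, -0.5]
midpoint -0.75: f = -1.578125 < 0 → [-0.75, -0.5]
midpoint -0.625: f = 0.064453 > 0 → [-0.75, -0.625]
midpoint -0.6875: f = -0.7131 < 0 → [-0.6875, -0.625]
midpoint -0.65625: f = -0.3137 < 0 → [-0.65625, -0.625]
midpoint -0.640625: f = -0.122 < 0 → [-0.640625, -0.625]

[-0.640625, -0.625]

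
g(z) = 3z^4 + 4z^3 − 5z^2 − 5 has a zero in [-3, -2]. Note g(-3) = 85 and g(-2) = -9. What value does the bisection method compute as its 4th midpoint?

m = -2.5, g(m) = 18.4375 (+); new bracket [-2.5, -2]
m = -2.25, g(m) = 1.011719 (+); new bracket [-2.25, -2]
m = -2.125, g(m) = -4.78833 (−); new bracket [-2.25, -2.125]
m = -2.1875, g(m) = -2.1027 (−); new bracket [-2.25, -2.1875]

-2.1875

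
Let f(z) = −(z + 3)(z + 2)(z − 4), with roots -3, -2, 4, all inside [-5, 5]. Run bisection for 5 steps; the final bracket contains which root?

4

z = 0 gives f = 24, positive; keep [0, 5]
z = 2.5 gives f = 37.125, positive; keep [2.5, 5]
z = 3.75 gives f = 9.703125, positive; keep [3.75, 5]
z = 4.375 gives f = -17.6309, negative; keep [3.75, 4.375]
z = 4.0625 gives f = -2.676, negative; keep [3.75, 4.0625]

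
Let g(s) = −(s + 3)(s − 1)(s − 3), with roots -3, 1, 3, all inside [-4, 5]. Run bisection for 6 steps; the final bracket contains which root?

s = 0.5 gives g = -4.375, negative; keep [-4, 0.5]
s = -1.75 gives g = -16.328125, negative; keep [-4, -1.75]
s = -2.875 gives g = -2.845703, negative; keep [-4, -2.875]
s = -3.4375 gives g = 12.4978, positive; keep [-3.4375, -2.875]
s = -3.15625 gives g = 3.998, positive; keep [-3.15625, -2.875]
s = -3.015625 gives g = 0.3774, positive; keep [-3.015625, -2.875]

-3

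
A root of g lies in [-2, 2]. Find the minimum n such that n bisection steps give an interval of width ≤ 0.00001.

19

Width after n steps is 4/2^n. Need 2^n ≥ 4/0.00001 = 400000.
2^18 = 262144 < 400000 ≤ 2^19 = 524288, so n = 19.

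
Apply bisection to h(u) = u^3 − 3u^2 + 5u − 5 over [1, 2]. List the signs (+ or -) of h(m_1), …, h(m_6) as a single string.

--+++-

m = 1.5, h(m) = -0.875 (−); new bracket [1.5, 2]
m = 1.75, h(m) = -0.078125 (−); new bracket [1.75, 2]
m = 1.875, h(m) = 0.419922 (+); new bracket [1.75, 1.875]
m = 1.8125, h(m) = 0.1614 (+); new bracket [1.75, 1.8125]
m = 1.78125, h(m) = 0.0393 (+); new bracket [1.75, 1.78125]
m = 1.765625, h(m) = -0.02 (−); new bracket [1.765625, 1.78125]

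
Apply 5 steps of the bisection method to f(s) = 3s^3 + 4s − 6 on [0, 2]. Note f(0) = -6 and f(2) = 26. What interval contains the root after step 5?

[0.875, 0.9375]

f(1) = 1 > 0, so the root lies in [0, 1]
f(0.5) = -3.625 < 0, so the root lies in [0.5, 1]
f(0.75) = -1.734375 < 0, so the root lies in [0.75, 1]
f(0.875) = -0.4902 < 0, so the root lies in [0.875, 1]
f(0.9375) = 0.2219 > 0, so the root lies in [0.875, 0.9375]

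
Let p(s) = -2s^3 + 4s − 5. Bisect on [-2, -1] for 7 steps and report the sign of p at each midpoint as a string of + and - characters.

--+-+-+

midpoint -1.5: p = -4.25 < 0 → [-2, -1.5]
midpoint -1.75: p = -1.28125 < 0 → [-2, -1.75]
midpoint -1.875: p = 0.683594 > 0 → [-1.875, -1.75]
midpoint -1.8125: p = -0.3413 < 0 → [-1.875, -1.8125]
midpoint -1.84375: p = 0.1603 > 0 → [-1.84375, -1.8125]
midpoint -1.828125: p = -0.0932 < 0 → [-1.84375, -1.828125]
midpoint -1.8359375: p = 0.0329 > 0 → [-1.8359375, -1.828125]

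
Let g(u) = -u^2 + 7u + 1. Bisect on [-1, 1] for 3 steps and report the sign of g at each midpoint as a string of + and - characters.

+--

g(0) = 1 > 0, so the root lies in [-1, 0]
g(-0.5) = -2.75 < 0, so the root lies in [-0.5, 0]
g(-0.25) = -0.8125 < 0, so the root lies in [-0.25, 0]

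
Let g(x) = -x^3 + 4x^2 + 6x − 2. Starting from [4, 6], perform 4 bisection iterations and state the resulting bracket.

[5, 5.125]

x = 5 gives g = 3, positive; keep [5, 6]
x = 5.5 gives g = -14.375, negative; keep [5, 5.5]
x = 5.25 gives g = -4.953125, negative; keep [5, 5.25]
x = 5.125 gives g = -0.7988, negative; keep [5, 5.125]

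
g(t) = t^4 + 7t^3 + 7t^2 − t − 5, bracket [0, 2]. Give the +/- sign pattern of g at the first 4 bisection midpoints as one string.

+-+-

g(1) = 9 > 0, so the root lies in [0, 1]
g(0.5) = -2.8125 < 0, so the root lies in [0.5, 1]
g(0.75) = 1.457031 > 0, so the root lies in [0.5, 0.75]
g(0.625) = -1.0291 < 0, so the root lies in [0.625, 0.75]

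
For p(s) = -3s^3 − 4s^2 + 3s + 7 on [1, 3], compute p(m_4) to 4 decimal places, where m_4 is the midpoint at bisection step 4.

1.0410

s = 2 gives p = -27, negative; keep [1, 2]
s = 1.5 gives p = -7.625, negative; keep [1, 1.5]
s = 1.25 gives p = -1.359375, negative; keep [1, 1.25]
s = 1.125 gives p = 1.041, positive; keep [1.125, 1.25]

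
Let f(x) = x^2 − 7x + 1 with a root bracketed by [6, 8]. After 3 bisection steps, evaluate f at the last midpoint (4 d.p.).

-0.6875

x = 7 gives f = 1, positive; keep [6, 7]
x = 6.5 gives f = -2.25, negative; keep [6.5, 7]
x = 6.75 gives f = -0.6875, negative; keep [6.75, 7]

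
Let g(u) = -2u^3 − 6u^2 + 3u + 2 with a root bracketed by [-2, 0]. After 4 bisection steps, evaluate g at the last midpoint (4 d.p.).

m = -1, g(m) = -5 (−); new bracket [-1, 0]
m = -0.5, g(m) = -0.75 (−); new bracket [-0.5, 0]
m = -0.25, g(m) = 0.90625 (+); new bracket [-0.5, -0.25]
m = -0.375, g(m) = 0.1367 (+); new bracket [-0.5, -0.375]

0.1367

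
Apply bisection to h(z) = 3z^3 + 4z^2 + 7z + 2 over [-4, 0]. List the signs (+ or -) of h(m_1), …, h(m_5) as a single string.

m = -2, h(m) = -20 (−); new bracket [-2, 0]
m = -1, h(m) = -4 (−); new bracket [-1, 0]
m = -0.5, h(m) = -0.875 (−); new bracket [-0.5, 0]
m = -0.25, h(m) = 0.4531 (+); new bracket [-0.5, -0.25]
m = -0.375, h(m) = -0.2207 (−); new bracket [-0.375, -0.25]

---+-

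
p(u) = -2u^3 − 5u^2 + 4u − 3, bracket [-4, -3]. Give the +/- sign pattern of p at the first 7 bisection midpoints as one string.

+-+++++

midpoint -3.5: p = 7.5 > 0 → [-3.5, -3]
midpoint -3.25: p = -0.15625 < 0 → [-3.5, -3.25]
midpoint -3.375: p = 3.433594 > 0 → [-3.375, -3.25]
midpoint -3.3125: p = 1.5806 > 0 → [-3.3125, -3.25]
midpoint -3.28125: p = 0.6978 > 0 → [-3.28125, -3.25]
midpoint -3.265625: p = 0.2672 > 0 → [-3.265625, -3.25]
midpoint -3.2578125: p = 0.0546 > 0 → [-3.2578125, -3.25]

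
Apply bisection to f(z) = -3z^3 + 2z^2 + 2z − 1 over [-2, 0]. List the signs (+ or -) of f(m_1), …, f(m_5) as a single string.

+--++

f(-1) = 2 > 0, so the root lies in [-1, 0]
f(-0.5) = -1.125 < 0, so the root lies in [-1, -0.5]
f(-0.75) = -0.109375 < 0, so the root lies in [-1, -0.75]
f(-0.875) = 0.791 > 0, so the root lies in [-0.875, -0.75]
f(-0.8125) = 0.3044 > 0, so the root lies in [-0.8125, -0.75]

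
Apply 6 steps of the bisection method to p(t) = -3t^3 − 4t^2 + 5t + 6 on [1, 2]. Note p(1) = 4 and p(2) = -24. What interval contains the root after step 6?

[1.25, 1.265625]

midpoint 1.5: p = -5.625 < 0 → [1, 1.5]
midpoint 1.25: p = 0.140625 > 0 → [1.25, 1.5]
midpoint 1.375: p = -2.486328 < 0 → [1.25, 1.375]
midpoint 1.3125: p = -1.1111 < 0 → [1.25, 1.3125]
midpoint 1.28125: p = -0.4701 < 0 → [1.25, 1.28125]
midpoint 1.265625: p = -0.161 < 0 → [1.25, 1.265625]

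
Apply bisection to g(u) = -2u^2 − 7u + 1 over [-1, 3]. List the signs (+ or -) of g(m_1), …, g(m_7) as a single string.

-+--+--

u = 1 gives g = -8, negative; keep [-1, 1]
u = 0 gives g = 1, positive; keep [0, 1]
u = 0.5 gives g = -3, negative; keep [0, 0.5]
u = 0.25 gives g = -0.875, negative; keep [0, 0.25]
u = 0.125 gives g = 0.0938, positive; keep [0.125, 0.25]
u = 0.1875 gives g = -0.3828, negative; keep [0.125, 0.1875]
u = 0.15625 gives g = -0.1426, negative; keep [0.125, 0.15625]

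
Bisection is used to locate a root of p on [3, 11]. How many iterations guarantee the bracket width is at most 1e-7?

27

Width after n steps is 8/2^n. Need 2^n ≥ 8/1e-7 = 80000000.
2^26 = 67108864 < 80000000 ≤ 2^27 = 134217728, so n = 27.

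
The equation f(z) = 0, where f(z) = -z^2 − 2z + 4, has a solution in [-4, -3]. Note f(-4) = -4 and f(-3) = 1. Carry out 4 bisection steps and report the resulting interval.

z = -3.5 gives f = -1.25, negative; keep [-3.5, -3]
z = -3.25 gives f = -0.0625, negative; keep [-3.25, -3]
z = -3.125 gives f = 0.484375, positive; keep [-3.25, -3.125]
z = -3.1875 gives f = 0.2148, positive; keep [-3.25, -3.1875]

[-3.25, -3.1875]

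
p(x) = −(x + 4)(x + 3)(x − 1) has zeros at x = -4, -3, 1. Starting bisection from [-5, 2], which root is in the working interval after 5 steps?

m = -1.5, p(m) = 9.375 (+); new bracket [-1.5, 2]
m = 0.25, p(m) = 10.359375 (+); new bracket [0.25, 2]
m = 1.125, p(m) = -2.642578 (−); new bracket [0.25, 1.125]
m = 0.6875, p(m) = 5.4016 (+); new bracket [0.6875, 1.125]
m = 0.90625, p(m) = 1.7967 (+); new bracket [0.90625, 1.125]

1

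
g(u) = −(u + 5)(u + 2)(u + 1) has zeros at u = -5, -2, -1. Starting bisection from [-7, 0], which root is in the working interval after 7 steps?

-5

u = -3.5 gives g = -5.625, negative; keep [-7, -3.5]
u = -5.25 gives g = 3.453125, positive; keep [-5.25, -3.5]
u = -4.375 gives g = -5.009766, negative; keep [-5.25, -4.375]
u = -4.8125 gives g = -2.0105, negative; keep [-5.25, -4.8125]
u = -5.03125 gives g = 0.3819, positive; keep [-5.03125, -4.8125]
u = -4.921875 gives g = -0.8953, negative; keep [-5.03125, -4.921875]
u = -4.9765625 gives g = -0.2774, negative; keep [-5.03125, -4.9765625]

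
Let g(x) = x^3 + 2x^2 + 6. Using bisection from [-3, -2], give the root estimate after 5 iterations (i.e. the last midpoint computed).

-2.78125

x = -2.5 gives g = 2.875, positive; keep [-3, -2.5]
x = -2.75 gives g = 0.328125, positive; keep [-3, -2.75]
x = -2.875 gives g = -1.232422, negative; keep [-2.875, -2.75]
x = -2.8125 gives g = -0.427, negative; keep [-2.8125, -2.75]
x = -2.78125 gives g = -0.0432, negative; keep [-2.78125, -2.75]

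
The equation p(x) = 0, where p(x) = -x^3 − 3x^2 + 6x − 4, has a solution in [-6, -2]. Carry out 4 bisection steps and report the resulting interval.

p(-4) = -12 < 0, so the root lies in [-6, -4]
p(-5) = 16 > 0, so the root lies in [-5, -4]
p(-4.5) = -0.625 < 0, so the root lies in [-5, -4.5]
p(-4.75) = 6.9844 > 0, so the root lies in [-4.75, -4.5]

[-4.75, -4.5]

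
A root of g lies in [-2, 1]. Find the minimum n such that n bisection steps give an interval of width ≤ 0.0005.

13

Width after n steps is 3/2^n. Need 2^n ≥ 3/0.0005 = 6000.
2^12 = 4096 < 6000 ≤ 2^13 = 8192, so n = 13.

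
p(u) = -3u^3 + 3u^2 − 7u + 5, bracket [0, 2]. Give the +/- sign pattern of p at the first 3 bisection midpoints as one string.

u = 1 gives p = -2, negative; keep [0, 1]
u = 0.5 gives p = 1.875, positive; keep [0.5, 1]
u = 0.75 gives p = 0.171875, positive; keep [0.75, 1]

-++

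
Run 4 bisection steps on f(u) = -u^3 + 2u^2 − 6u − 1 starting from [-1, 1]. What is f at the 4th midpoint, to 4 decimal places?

m = 0, f(m) = -1 (−); new bracket [-1, 0]
m = -0.5, f(m) = 2.625 (+); new bracket [-0.5, 0]
m = -0.25, f(m) = 0.640625 (+); new bracket [-0.25, 0]
m = -0.125, f(m) = -0.2168 (−); new bracket [-0.25, -0.125]

-0.2168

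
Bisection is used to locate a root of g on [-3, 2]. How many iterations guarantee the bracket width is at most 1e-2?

9

Width after n steps is 5/2^n. Need 2^n ≥ 5/1e-2 = 500.
2^8 = 256 < 500 ≤ 2^9 = 512, so n = 9.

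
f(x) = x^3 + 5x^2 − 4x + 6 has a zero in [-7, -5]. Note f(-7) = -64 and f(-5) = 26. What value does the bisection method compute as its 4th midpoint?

f(-6) = -6 < 0, so the root lies in [-6, -5]
f(-5.5) = 12.875 > 0, so the root lies in [-6, -5.5]
f(-5.75) = 4.203125 > 0, so the root lies in [-6, -5.75]
f(-5.875) = -0.7012 < 0, so the root lies in [-5.875, -5.75]

-5.875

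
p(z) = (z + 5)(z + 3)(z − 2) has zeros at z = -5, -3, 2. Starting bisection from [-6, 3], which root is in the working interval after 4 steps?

z = -1.5 gives p = -18.375, negative; keep [-1.5, 3]
z = 0.75 gives p = -26.953125, negative; keep [0.75, 3]
z = 1.875 gives p = -4.189453, negative; keep [1.875, 3]
z = 2.4375 gives p = 17.6931, positive; keep [1.875, 2.4375]

2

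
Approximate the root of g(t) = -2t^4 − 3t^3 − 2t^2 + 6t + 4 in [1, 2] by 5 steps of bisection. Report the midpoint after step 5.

midpoint 1.5: g = -11.75 < 0 → [1, 1.5]
midpoint 1.25: g = -2.367188 < 0 → [1, 1.25]
midpoint 1.125: g = 0.743652 > 0 → [1.125, 1.25]
midpoint 1.1875: g = -0.6961 < 0 → [1.125, 1.1875]
midpoint 1.15625: g = 0.0516 > 0 → [1.15625, 1.1875]

1.15625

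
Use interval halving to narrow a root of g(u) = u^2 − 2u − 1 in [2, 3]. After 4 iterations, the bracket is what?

[2.375, 2.4375]

g(2.5) = 0.25 > 0, so the root lies in [2, 2.5]
g(2.25) = -0.4375 < 0, so the root lies in [2.25, 2.5]
g(2.375) = -0.109375 < 0, so the root lies in [2.375, 2.5]
g(2.4375) = 0.0664 > 0, so the root lies in [2.375, 2.4375]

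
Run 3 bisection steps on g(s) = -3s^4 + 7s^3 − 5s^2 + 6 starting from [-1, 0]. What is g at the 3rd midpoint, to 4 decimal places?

1.8801

g(-0.5) = 3.6875 > 0, so the root lies in [-1, -0.5]
g(-0.75) = -0.714844 < 0, so the root lies in [-0.75, -0.5]
g(-0.625) = 1.880127 > 0, so the root lies in [-0.75, -0.625]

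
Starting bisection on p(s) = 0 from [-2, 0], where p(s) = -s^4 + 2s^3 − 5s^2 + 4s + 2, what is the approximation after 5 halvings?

p(-1) = -10 < 0, so the root lies in [-1, 0]
p(-0.5) = -1.5625 < 0, so the root lies in [-0.5, 0]
p(-0.25) = 0.652344 > 0, so the root lies in [-0.5, -0.25]
p(-0.375) = -0.3284 < 0, so the root lies in [-0.375, -0.25]
p(-0.3125) = 0.1911 > 0, so the root lies in [-0.375, -0.3125]

-0.3125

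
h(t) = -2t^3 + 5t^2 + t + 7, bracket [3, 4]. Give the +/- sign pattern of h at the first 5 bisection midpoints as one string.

m = 3.5, h(m) = -14 (−); new bracket [3, 3.5]
m = 3.25, h(m) = -5.59375 (−); new bracket [3, 3.25]
m = 3.125, h(m) = -2.082031 (−); new bracket [3, 3.125]
m = 3.0625, h(m) = -0.4888 (−); new bracket [3, 3.0625]
m = 3.03125, h(m) = 0.2685 (+); new bracket [3.03125, 3.0625]

----+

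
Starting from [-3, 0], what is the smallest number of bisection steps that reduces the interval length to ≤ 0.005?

Width after n steps is 3/2^n. Need 2^n ≥ 3/0.005 = 600.
2^9 = 512 < 600 ≤ 2^10 = 1024, so n = 10.

10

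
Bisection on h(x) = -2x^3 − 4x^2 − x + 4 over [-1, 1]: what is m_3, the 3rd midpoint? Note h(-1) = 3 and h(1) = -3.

midpoint 0: h = 4 > 0 → [0, 1]
midpoint 0.5: h = 2.25 > 0 → [0.5, 1]
midpoint 0.75: h = 0.15625 > 0 → [0.75, 1]

0.75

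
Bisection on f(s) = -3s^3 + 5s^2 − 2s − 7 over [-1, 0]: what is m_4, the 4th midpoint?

-0.8125

s = -0.5 gives f = -4.375, negative; keep [-1, -0.5]
s = -0.75 gives f = -1.421875, negative; keep [-1, -0.75]
s = -0.875 gives f = 0.587891, positive; keep [-0.875, -0.75]
s = -0.8125 gives f = -0.4651, negative; keep [-0.875, -0.8125]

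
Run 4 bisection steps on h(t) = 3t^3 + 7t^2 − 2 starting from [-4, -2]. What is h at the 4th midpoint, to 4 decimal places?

0.8223

m = -3, h(m) = -20 (−); new bracket [-3, -2]
m = -2.5, h(m) = -5.125 (−); new bracket [-2.5, -2]
m = -2.25, h(m) = -0.734375 (−); new bracket [-2.25, -2]
m = -2.125, h(m) = 0.8223 (+); new bracket [-2.25, -2.125]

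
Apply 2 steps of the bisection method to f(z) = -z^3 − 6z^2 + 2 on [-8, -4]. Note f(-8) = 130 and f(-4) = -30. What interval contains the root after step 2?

[-6, -5]

z = -6 gives f = 2, positive; keep [-6, -4]
z = -5 gives f = -23, negative; keep [-6, -5]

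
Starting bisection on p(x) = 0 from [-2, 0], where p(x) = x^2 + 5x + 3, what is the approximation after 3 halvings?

m = -1, p(m) = -1 (−); new bracket [-1, 0]
m = -0.5, p(m) = 0.75 (+); new bracket [-1, -0.5]
m = -0.75, p(m) = -0.1875 (−); new bracket [-0.75, -0.5]

-0.75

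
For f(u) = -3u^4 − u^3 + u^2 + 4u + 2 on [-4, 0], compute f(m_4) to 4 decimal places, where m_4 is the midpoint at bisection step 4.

u = -2 gives f = -42, negative; keep [-2, 0]
u = -1 gives f = -3, negative; keep [-1, 0]
u = -0.5 gives f = 0.1875, positive; keep [-1, -0.5]
u = -0.75 gives f = -0.9648, negative; keep [-0.75, -0.5]

-0.9648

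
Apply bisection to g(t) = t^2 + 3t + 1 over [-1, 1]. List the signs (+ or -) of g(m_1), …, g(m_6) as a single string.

+-++--

midpoint 0: g = 1 > 0 → [-1, 0]
midpoint -0.5: g = -0.25 < 0 → [-0.5, 0]
midpoint -0.25: g = 0.3125 > 0 → [-0.5, -0.25]
midpoint -0.375: g = 0.0156 > 0 → [-0.5, -0.375]
midpoint -0.4375: g = -0.1211 < 0 → [-0.4375, -0.375]
midpoint -0.40625: g = -0.0537 < 0 → [-0.40625, -0.375]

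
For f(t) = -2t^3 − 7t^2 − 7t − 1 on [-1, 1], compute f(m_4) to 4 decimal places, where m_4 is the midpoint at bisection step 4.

t = 0 gives f = -1, negative; keep [-1, 0]
t = -0.5 gives f = 1, positive; keep [-0.5, 0]
t = -0.25 gives f = 0.34375, positive; keep [-0.25, 0]
t = -0.125 gives f = -0.2305, negative; keep [-0.25, -0.125]

-0.2305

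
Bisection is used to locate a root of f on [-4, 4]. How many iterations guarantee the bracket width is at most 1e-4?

17

Width after n steps is 8/2^n. Need 2^n ≥ 8/1e-4 = 80000.
2^16 = 65536 < 80000 ≤ 2^17 = 131072, so n = 17.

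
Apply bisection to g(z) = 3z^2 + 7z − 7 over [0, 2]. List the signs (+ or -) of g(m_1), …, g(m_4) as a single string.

midpoint 1: g = 3 > 0 → [0, 1]
midpoint 0.5: g = -2.75 < 0 → [0.5, 1]
midpoint 0.75: g = -0.0625 < 0 → [0.75, 1]
midpoint 0.875: g = 1.4219 > 0 → [0.75, 0.875]

+--+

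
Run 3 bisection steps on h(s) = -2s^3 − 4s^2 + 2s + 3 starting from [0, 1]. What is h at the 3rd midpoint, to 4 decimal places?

midpoint 0.5: h = 2.75 > 0 → [0.5, 1]
midpoint 0.75: h = 1.40625 > 0 → [0.75, 1]
midpoint 0.875: h = 0.347656 > 0 → [0.875, 1]

0.3477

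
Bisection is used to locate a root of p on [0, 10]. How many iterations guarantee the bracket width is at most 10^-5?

20

Width after n steps is 10/2^n. Need 2^n ≥ 10/10^-5 = 1000000.
2^19 = 524288 < 1000000 ≤ 2^20 = 1048576, so n = 20.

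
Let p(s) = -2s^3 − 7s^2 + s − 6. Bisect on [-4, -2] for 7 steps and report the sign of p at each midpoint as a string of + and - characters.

---+-+-

p(-3) = -18 < 0, so the root lies in [-4, -3]
p(-3.5) = -9.5 < 0, so the root lies in [-4, -3.5]
p(-3.75) = -2.71875 < 0, so the root lies in [-4, -3.75]
p(-3.875) = 1.3867 > 0, so the root lies in [-3.875, -3.75]
p(-3.8125) = -0.728 < 0, so the root lies in [-3.875, -3.8125]
p(-3.84375) = 0.3137 > 0, so the root lies in [-3.84375, -3.8125]
p(-3.828125) = -0.2111 < 0, so the root lies in [-3.84375, -3.828125]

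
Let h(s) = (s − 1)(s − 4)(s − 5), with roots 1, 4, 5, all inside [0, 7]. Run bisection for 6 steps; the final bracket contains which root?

1

midpoint 3.5: h = 1.875 > 0 → [0, 3.5]
midpoint 1.75: h = 5.484375 > 0 → [0, 1.75]
midpoint 0.875: h = -1.611328 < 0 → [0.875, 1.75]
midpoint 1.3125: h = 3.0969 > 0 → [0.875, 1.3125]
midpoint 1.09375: h = 1.0643 > 0 → [0.875, 1.09375]
midpoint 0.984375: h = -0.1892 < 0 → [0.984375, 1.09375]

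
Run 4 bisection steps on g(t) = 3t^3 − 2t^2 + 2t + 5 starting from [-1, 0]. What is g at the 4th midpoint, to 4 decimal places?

g(-0.5) = 3.125 > 0, so the root lies in [-1, -0.5]
g(-0.75) = 1.109375 > 0, so the root lies in [-1, -0.75]
g(-0.875) = -0.291016 < 0, so the root lies in [-0.875, -0.75]
g(-0.8125) = 0.4456 > 0, so the root lies in [-0.875, -0.8125]

0.4456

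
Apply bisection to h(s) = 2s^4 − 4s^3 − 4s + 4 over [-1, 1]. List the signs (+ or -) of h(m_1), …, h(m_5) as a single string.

++-++

h(0) = 4 > 0, so the root lies in [0, 1]
h(0.5) = 1.625 > 0, so the root lies in [0.5, 1]
h(0.75) = -0.054688 < 0, so the root lies in [0.5, 0.75]
h(0.625) = 0.8286 > 0, so the root lies in [0.625, 0.75]
h(0.6875) = 0.397 > 0, so the root lies in [0.6875, 0.75]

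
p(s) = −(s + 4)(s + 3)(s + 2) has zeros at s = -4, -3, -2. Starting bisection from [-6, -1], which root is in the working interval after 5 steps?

s = -3.5 gives p = -0.375, negative; keep [-6, -3.5]
s = -4.75 gives p = 3.609375, positive; keep [-4.75, -3.5]
s = -4.125 gives p = 0.298828, positive; keep [-4.125, -3.5]
s = -3.8125 gives p = -0.2761, negative; keep [-4.125, -3.8125]
s = -3.96875 gives p = -0.0596, negative; keep [-4.125, -3.96875]

-4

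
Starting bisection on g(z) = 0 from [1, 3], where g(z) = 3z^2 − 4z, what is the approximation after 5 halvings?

1.3125

m = 2, g(m) = 4 (+); new bracket [1, 2]
m = 1.5, g(m) = 0.75 (+); new bracket [1, 1.5]
m = 1.25, g(m) = -0.3125 (−); new bracket [1.25, 1.5]
m = 1.375, g(m) = 0.1719 (+); new bracket [1.25, 1.375]
m = 1.3125, g(m) = -0.082 (−); new bracket [1.3125, 1.375]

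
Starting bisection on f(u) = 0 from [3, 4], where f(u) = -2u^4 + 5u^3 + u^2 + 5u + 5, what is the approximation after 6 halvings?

3.015625

u = 3.5 gives f = -51, negative; keep [3, 3.5]
u = 3.25 gives f = -19.679688, negative; keep [3, 3.25]
u = 3.125 gives f = -7.756348, negative; keep [3, 3.125]
u = 3.0625 gives f = -2.6219, negative; keep [3, 3.0625]
u = 3.03125 gives f = -0.2486, negative; keep [3, 3.03125]
u = 3.015625 gives f = 0.891, positive; keep [3.015625, 3.03125]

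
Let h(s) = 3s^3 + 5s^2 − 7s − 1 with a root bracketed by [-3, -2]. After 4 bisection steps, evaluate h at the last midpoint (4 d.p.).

midpoint -2.5: h = 0.875 > 0 → [-3, -2.5]
midpoint -2.75: h = -6.328125 < 0 → [-2.75, -2.5]
midpoint -2.625: h = -2.435547 < 0 → [-2.625, -2.5]
midpoint -2.5625: h = -0.7097 < 0 → [-2.5625, -2.5]

-0.7097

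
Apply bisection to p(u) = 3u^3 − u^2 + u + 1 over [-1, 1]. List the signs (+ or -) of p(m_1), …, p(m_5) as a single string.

+-+++

m = 0, p(m) = 1 (+); new bracket [-1, 0]
m = -0.5, p(m) = -0.125 (−); new bracket [-0.5, 0]
m = -0.25, p(m) = 0.640625 (+); new bracket [-0.5, -0.25]
m = -0.375, p(m) = 0.3262 (+); new bracket [-0.5, -0.375]
m = -0.4375, p(m) = 0.1199 (+); new bracket [-0.5, -0.4375]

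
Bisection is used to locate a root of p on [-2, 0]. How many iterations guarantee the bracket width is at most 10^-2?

8

Width after n steps is 2/2^n. Need 2^n ≥ 2/10^-2 = 200.
2^7 = 128 < 200 ≤ 2^8 = 256, so n = 8.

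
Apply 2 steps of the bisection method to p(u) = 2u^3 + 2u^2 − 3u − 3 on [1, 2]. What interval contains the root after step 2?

[1, 1.25]

p(1.5) = 3.75 > 0, so the root lies in [1, 1.5]
p(1.25) = 0.28125 > 0, so the root lies in [1, 1.25]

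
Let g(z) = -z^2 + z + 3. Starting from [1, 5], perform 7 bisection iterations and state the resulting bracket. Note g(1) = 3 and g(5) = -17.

midpoint 3: g = -3 < 0 → [1, 3]
midpoint 2: g = 1 > 0 → [2, 3]
midpoint 2.5: g = -0.75 < 0 → [2, 2.5]
midpoint 2.25: g = 0.1875 > 0 → [2.25, 2.5]
midpoint 2.375: g = -0.2656 < 0 → [2.25, 2.375]
midpoint 2.3125: g = -0.0352 < 0 → [2.25, 2.3125]
midpoint 2.28125: g = 0.0771 > 0 → [2.28125, 2.3125]

[2.28125, 2.3125]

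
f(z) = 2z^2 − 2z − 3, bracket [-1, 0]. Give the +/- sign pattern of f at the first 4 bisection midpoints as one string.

--+-

f(-0.5) = -1.5 < 0, so the root lies in [-1, -0.5]
f(-0.75) = -0.375 < 0, so the root lies in [-1, -0.75]
f(-0.875) = 0.28125 > 0, so the root lies in [-0.875, -0.75]
f(-0.8125) = -0.0547 < 0, so the root lies in [-0.875, -0.8125]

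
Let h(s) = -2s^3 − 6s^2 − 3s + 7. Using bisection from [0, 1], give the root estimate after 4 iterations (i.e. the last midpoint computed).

0.8125

m = 0.5, h(m) = 3.75 (+); new bracket [0.5, 1]
m = 0.75, h(m) = 0.53125 (+); new bracket [0.75, 1]
m = 0.875, h(m) = -1.558594 (−); new bracket [0.75, 0.875]
m = 0.8125, h(m) = -0.4712 (−); new bracket [0.75, 0.8125]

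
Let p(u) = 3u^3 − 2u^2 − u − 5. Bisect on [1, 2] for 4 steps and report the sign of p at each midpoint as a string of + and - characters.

p(1.5) = -0.875 < 0, so the root lies in [1.5, 2]
p(1.75) = 3.203125 > 0, so the root lies in [1.5, 1.75]
p(1.625) = 0.966797 > 0, so the root lies in [1.5, 1.625]
p(1.5625) = -0.0012 < 0, so the root lies in [1.5625, 1.625]

-++-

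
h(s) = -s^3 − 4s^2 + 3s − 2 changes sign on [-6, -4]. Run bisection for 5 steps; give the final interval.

h(-5) = 8 > 0, so the root lies in [-5, -4]
h(-4.5) = -5.375 < 0, so the root lies in [-5, -4.5]
h(-4.75) = 0.671875 > 0, so the root lies in [-4.75, -4.5]
h(-4.625) = -2.5059 < 0, so the root lies in [-4.75, -4.625]
h(-4.6875) = -0.9563 < 0, so the root lies in [-4.75, -4.6875]

[-4.75, -4.6875]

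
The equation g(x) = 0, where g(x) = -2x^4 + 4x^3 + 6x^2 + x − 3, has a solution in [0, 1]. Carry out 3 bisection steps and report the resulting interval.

g(0.5) = -0.625 < 0, so the root lies in [0.5, 1]
g(0.75) = 2.179688 > 0, so the root lies in [0.5, 0.75]
g(0.625) = 0.640137 > 0, so the root lies in [0.5, 0.625]

[0.5, 0.625]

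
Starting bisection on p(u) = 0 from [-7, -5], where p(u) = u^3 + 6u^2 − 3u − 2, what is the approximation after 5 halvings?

p(-6) = 16 > 0, so the root lies in [-7, -6]
p(-6.5) = -3.625 < 0, so the root lies in [-6.5, -6]
p(-6.25) = 6.984375 > 0, so the root lies in [-6.5, -6.25]
p(-6.375) = 1.8848 > 0, so the root lies in [-6.5, -6.375]
p(-6.4375) = -0.8181 < 0, so the root lies in [-6.4375, -6.375]

-6.4375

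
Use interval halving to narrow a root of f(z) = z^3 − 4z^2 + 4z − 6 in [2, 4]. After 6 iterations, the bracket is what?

[3.3125, 3.34375]

f(3) = -3 < 0, so the root lies in [3, 4]
f(3.5) = 1.875 > 0, so the root lies in [3, 3.5]
f(3.25) = -0.921875 < 0, so the root lies in [3.25, 3.5]
f(3.375) = 0.3809 > 0, so the root lies in [3.25, 3.375]
f(3.3125) = -0.2937 < 0, so the root lies in [3.3125, 3.375]
f(3.34375) = 0.0377 > 0, so the root lies in [3.3125, 3.34375]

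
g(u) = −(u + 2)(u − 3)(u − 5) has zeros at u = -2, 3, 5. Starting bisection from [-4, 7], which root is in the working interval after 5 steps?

g(1.5) = -18.375 < 0, so the root lies in [-4, 1.5]
g(-1.25) = -19.921875 < 0, so the root lies in [-4, -1.25]
g(-2.625) = 26.806641 > 0, so the root lies in [-2.625, -1.25]
g(-1.9375) = -2.1409 < 0, so the root lies in [-2.625, -1.9375]
g(-2.28125) = 10.8152 > 0, so the root lies in [-2.28125, -1.9375]

-2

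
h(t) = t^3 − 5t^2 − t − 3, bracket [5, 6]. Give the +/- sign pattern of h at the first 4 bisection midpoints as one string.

+-++

m = 5.5, h(m) = 6.625 (+); new bracket [5, 5.5]
m = 5.25, h(m) = -1.359375 (−); new bracket [5.25, 5.5]
m = 5.375, h(m) = 2.458984 (+); new bracket [5.25, 5.375]
m = 5.3125, h(m) = 0.5071 (+); new bracket [5.25, 5.3125]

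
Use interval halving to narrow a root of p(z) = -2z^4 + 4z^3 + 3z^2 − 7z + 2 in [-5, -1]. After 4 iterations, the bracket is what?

[-1.5, -1.25]

p(-3) = -220 < 0, so the root lies in [-3, -1]
p(-2) = -36 < 0, so the root lies in [-2, -1]
p(-1.5) = -4.375 < 0, so the root lies in [-1.5, -1]
p(-1.25) = 2.7422 > 0, so the root lies in [-1.5, -1.25]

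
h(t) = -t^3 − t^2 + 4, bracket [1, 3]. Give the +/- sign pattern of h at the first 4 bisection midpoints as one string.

--+-

midpoint 2: h = -8 < 0 → [1, 2]
midpoint 1.5: h = -1.625 < 0 → [1, 1.5]
midpoint 1.25: h = 0.484375 > 0 → [1.25, 1.5]
midpoint 1.375: h = -0.4902 < 0 → [1.25, 1.375]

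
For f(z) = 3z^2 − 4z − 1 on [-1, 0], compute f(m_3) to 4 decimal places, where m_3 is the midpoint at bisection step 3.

m = -0.5, f(m) = 1.75 (+); new bracket [-0.5, 0]
m = -0.25, f(m) = 0.1875 (+); new bracket [-0.25, 0]
m = -0.125, f(m) = -0.453125 (−); new bracket [-0.25, -0.125]

-0.4531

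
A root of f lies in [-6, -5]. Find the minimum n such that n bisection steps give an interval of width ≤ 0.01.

7

Width after n steps is 1/2^n. Need 2^n ≥ 1/0.01 = 100.
2^6 = 64 < 100 ≤ 2^7 = 128, so n = 7.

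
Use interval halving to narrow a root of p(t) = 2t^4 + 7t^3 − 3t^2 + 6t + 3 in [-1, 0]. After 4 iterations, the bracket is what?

m = -0.5, p(m) = -1.5 (−); new bracket [-0.5, 0]
m = -0.25, p(m) = 1.210938 (+); new bracket [-0.5, -0.25]
m = -0.375, p(m) = -0.001465 (−); new bracket [-0.375, -0.25]
m = -0.3125, p(m) = 0.6375 (+); new bracket [-0.375, -0.3125]

[-0.375, -0.3125]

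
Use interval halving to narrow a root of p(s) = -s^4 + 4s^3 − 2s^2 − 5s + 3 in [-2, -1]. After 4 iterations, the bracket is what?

[-1.0625, -1]

p(-1.5) = -12.5625 < 0, so the root lies in [-1.5, -1]
p(-1.25) = -4.128906 < 0, so the root lies in [-1.25, -1]
p(-1.125) = -1.203369 < 0, so the root lies in [-1.125, -1]
p(-1.0625) = -0.0176 < 0, so the root lies in [-1.0625, -1]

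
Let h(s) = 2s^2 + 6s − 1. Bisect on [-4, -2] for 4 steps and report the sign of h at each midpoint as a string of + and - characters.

-++-

m = -3, h(m) = -1 (−); new bracket [-4, -3]
m = -3.5, h(m) = 2.5 (+); new bracket [-3.5, -3]
m = -3.25, h(m) = 0.625 (+); new bracket [-3.25, -3]
m = -3.125, h(m) = -0.2188 (−); new bracket [-3.25, -3.125]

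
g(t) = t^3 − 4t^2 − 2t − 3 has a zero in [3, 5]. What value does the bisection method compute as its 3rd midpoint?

4.75

t = 4 gives g = -11, negative; keep [4, 5]
t = 4.5 gives g = -1.875, negative; keep [4.5, 5]
t = 4.75 gives g = 4.421875, positive; keep [4.5, 4.75]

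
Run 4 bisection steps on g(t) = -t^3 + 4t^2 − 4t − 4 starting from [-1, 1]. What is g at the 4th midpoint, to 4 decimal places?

0.3066

g(0) = -4 < 0, so the root lies in [-1, 0]
g(-0.5) = -0.875 < 0, so the root lies in [-1, -0.5]
g(-0.75) = 1.671875 > 0, so the root lies in [-0.75, -0.5]
g(-0.625) = 0.3066 > 0, so the root lies in [-0.625, -0.5]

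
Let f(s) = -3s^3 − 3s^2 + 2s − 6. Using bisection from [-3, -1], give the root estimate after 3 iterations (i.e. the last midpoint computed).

m = -2, f(m) = 2 (+); new bracket [-2, -1]
m = -1.5, f(m) = -5.625 (−); new bracket [-2, -1.5]
m = -1.75, f(m) = -2.609375 (−); new bracket [-2, -1.75]

-1.75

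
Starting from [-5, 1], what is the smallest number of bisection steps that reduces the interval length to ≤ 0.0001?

16

Width after n steps is 6/2^n. Need 2^n ≥ 6/0.0001 = 60000.
2^15 = 32768 < 60000 ≤ 2^16 = 65536, so n = 16.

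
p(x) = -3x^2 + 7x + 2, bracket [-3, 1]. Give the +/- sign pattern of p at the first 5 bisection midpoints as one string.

-+-+-

x = -1 gives p = -8, negative; keep [-1, 1]
x = 0 gives p = 2, positive; keep [-1, 0]
x = -0.5 gives p = -2.25, negative; keep [-0.5, 0]
x = -0.25 gives p = 0.0625, positive; keep [-0.5, -0.25]
x = -0.375 gives p = -1.0469, negative; keep [-0.375, -0.25]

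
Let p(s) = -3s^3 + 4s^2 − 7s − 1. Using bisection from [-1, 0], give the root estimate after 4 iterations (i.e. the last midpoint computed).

p(-0.5) = 3.875 > 0, so the root lies in [-0.5, 0]
p(-0.25) = 1.046875 > 0, so the root lies in [-0.25, 0]
p(-0.125) = -0.056641 < 0, so the root lies in [-0.25, -0.125]
p(-0.1875) = 0.4729 > 0, so the root lies in [-0.1875, -0.125]

-0.1875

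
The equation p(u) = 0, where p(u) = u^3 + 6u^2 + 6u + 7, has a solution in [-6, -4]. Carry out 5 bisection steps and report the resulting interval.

[-5.125, -5.0625]

m = -5, p(m) = 2 (+); new bracket [-6, -5]
m = -5.5, p(m) = -10.875 (−); new bracket [-5.5, -5]
m = -5.25, p(m) = -3.828125 (−); new bracket [-5.25, -5]
m = -5.125, p(m) = -0.7676 (−); new bracket [-5.125, -5]
m = -5.0625, p(m) = 0.6521 (+); new bracket [-5.125, -5.0625]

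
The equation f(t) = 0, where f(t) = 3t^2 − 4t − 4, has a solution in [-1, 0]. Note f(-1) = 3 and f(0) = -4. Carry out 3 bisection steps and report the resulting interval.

[-0.75, -0.625]

m = -0.5, f(m) = -1.25 (−); new bracket [-1, -0.5]
m = -0.75, f(m) = 0.6875 (+); new bracket [-0.75, -0.5]
m = -0.625, f(m) = -0.328125 (−); new bracket [-0.75, -0.625]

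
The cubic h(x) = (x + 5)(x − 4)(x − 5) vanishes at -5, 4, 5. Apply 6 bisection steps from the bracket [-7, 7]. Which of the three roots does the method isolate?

midpoint 0: h = 100 > 0 → [-7, 0]
midpoint -3.5: h = 95.625 > 0 → [-7, -3.5]
midpoint -5.25: h = -23.703125 < 0 → [-5.25, -3.5]
midpoint -4.375: h = 49.0723 > 0 → [-5.25, -4.375]
midpoint -4.8125: h = 16.2136 > 0 → [-5.25, -4.8125]
midpoint -5.03125: h = -2.8311 < 0 → [-5.03125, -4.8125]

-5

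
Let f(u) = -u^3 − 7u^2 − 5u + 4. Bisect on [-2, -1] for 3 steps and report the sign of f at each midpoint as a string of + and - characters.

-++

midpoint -1.5: f = -0.875 < 0 → [-1.5, -1]
midpoint -1.25: f = 1.265625 > 0 → [-1.5, -1.25]
midpoint -1.375: f = 0.240234 > 0 → [-1.5, -1.375]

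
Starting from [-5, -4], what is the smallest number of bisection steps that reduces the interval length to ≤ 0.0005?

Width after n steps is 1/2^n. Need 2^n ≥ 1/0.0005 = 2000.
2^10 = 1024 < 2000 ≤ 2^11 = 2048, so n = 11.

11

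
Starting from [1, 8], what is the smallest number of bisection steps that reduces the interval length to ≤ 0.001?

Width after n steps is 7/2^n. Need 2^n ≥ 7/0.001 = 7000.
2^12 = 4096 < 7000 ≤ 2^13 = 8192, so n = 13.

13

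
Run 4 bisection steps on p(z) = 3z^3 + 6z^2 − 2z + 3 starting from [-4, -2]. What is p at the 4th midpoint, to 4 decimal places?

midpoint -3: p = -18 < 0 → [-3, -2]
midpoint -2.5: p = -1.375 < 0 → [-2.5, -2]
midpoint -2.25: p = 3.703125 > 0 → [-2.5, -2.25]
midpoint -2.375: p = 1.4043 > 0 → [-2.5, -2.375]

1.4043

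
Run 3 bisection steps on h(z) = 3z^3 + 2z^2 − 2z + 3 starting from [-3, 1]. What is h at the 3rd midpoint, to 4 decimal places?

0.3750

h(-1) = 4 > 0, so the root lies in [-3, -1]
h(-2) = -9 < 0, so the root lies in [-2, -1]
h(-1.5) = 0.375 > 0, so the root lies in [-2, -1.5]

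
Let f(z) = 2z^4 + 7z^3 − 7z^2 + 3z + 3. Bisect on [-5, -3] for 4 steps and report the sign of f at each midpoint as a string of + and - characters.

z = -4 gives f = -57, negative; keep [-5, -4]
z = -4.5 gives f = 30, positive; keep [-4.5, -4]
z = -4.25 gives f = -21.039062, negative; keep [-4.5, -4.25]
z = -4.375 gives f = 2.436, positive; keep [-4.375, -4.25]

-+-+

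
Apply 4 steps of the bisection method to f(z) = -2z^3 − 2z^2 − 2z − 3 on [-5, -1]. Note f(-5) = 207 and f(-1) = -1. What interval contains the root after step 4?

[-1.25, -1]

m = -3, f(m) = 39 (+); new bracket [-3, -1]
m = -2, f(m) = 9 (+); new bracket [-2, -1]
m = -1.5, f(m) = 2.25 (+); new bracket [-1.5, -1]
m = -1.25, f(m) = 0.2812 (+); new bracket [-1.25, -1]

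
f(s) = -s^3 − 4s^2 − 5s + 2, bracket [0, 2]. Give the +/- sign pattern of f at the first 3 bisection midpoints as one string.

s = 1 gives f = -8, negative; keep [0, 1]
s = 0.5 gives f = -1.625, negative; keep [0, 0.5]
s = 0.25 gives f = 0.484375, positive; keep [0.25, 0.5]

--+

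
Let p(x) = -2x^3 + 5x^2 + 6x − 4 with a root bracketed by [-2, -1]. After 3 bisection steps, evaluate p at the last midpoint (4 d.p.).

-1.5742

m = -1.5, p(m) = 5 (+); new bracket [-1.5, -1]
m = -1.25, p(m) = 0.21875 (+); new bracket [-1.25, -1]
m = -1.125, p(m) = -1.574219 (−); new bracket [-1.25, -1.125]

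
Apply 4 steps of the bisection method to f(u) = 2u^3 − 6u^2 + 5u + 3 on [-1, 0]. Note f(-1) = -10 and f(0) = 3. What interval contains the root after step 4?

[-0.4375, -0.375]

m = -0.5, f(m) = -1.25 (−); new bracket [-0.5, 0]
m = -0.25, f(m) = 1.34375 (+); new bracket [-0.5, -0.25]
m = -0.375, f(m) = 0.175781 (+); new bracket [-0.5, -0.375]
m = -0.4375, f(m) = -0.5034 (−); new bracket [-0.4375, -0.375]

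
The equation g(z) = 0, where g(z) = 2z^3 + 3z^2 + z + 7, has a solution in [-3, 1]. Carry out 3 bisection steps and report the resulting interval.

[-2.5, -2]

m = -1, g(m) = 7 (+); new bracket [-3, -1]
m = -2, g(m) = 1 (+); new bracket [-3, -2]
m = -2.5, g(m) = -8 (−); new bracket [-2.5, -2]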